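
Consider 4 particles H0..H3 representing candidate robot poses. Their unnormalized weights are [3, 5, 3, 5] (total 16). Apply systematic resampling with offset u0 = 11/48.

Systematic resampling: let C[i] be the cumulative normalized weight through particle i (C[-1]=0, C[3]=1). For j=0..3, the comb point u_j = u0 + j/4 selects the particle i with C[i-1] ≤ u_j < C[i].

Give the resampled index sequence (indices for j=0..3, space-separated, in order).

C = [3/16, 1/2, 11/16, 1]
j=0: u_0=11/48 ∈ [3/16, 1/2) → index 1
j=1: u_1=23/48 ∈ [3/16, 1/2) → index 1
j=2: u_2=35/48 ∈ [11/16, 1) → index 3
j=3: u_3=47/48 ∈ [11/16, 1) → index 3

1 1 3 3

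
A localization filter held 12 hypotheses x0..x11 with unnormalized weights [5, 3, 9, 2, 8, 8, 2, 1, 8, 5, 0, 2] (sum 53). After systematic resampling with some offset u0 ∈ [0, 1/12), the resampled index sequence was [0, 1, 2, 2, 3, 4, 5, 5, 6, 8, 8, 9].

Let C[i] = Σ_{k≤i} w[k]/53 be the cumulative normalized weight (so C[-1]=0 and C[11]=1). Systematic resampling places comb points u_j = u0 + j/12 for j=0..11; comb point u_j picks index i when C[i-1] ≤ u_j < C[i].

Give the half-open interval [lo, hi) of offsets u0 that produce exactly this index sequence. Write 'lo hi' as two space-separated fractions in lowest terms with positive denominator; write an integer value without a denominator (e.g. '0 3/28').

7/636 4/159

C = [5/53, 8/53, 17/53, 19/53, 27/53, 35/53, 37/53, 38/53, 46/53, 51/53, 51/53, 1]
j=0 picked index 0: u0 ∈ [0, 5/53)
j=1 picked index 1: u0 ∈ [7/636, 43/636)
j=2 picked index 2: u0 ∈ [-5/318, 49/318)
j=3 picked index 2: u0 ∈ [-21/212, 15/212)
j=4 picked index 3: u0 ∈ [-2/159, 4/159)
j=5 picked index 4: u0 ∈ [-37/636, 59/636)
j=6 picked index 5: u0 ∈ [1/106, 17/106)
j=7 picked index 5: u0 ∈ [-47/636, 49/636)
j=8 picked index 6: u0 ∈ [-1/159, 5/159)
j=9 picked index 8: u0 ∈ [-7/212, 25/212)
j=10 picked index 8: u0 ∈ [-37/318, 11/318)
j=11 picked index 9: u0 ∈ [-31/636, 29/636)
intersection: [7/636, 4/159)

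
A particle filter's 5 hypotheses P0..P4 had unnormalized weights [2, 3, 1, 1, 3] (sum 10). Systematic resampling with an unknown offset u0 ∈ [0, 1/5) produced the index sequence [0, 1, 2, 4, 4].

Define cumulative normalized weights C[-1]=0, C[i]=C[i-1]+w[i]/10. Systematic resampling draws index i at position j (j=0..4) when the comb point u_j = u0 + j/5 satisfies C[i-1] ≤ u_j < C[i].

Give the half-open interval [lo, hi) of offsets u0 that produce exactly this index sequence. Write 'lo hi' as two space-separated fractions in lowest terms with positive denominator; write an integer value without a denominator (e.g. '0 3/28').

1/10 1/5

C = [1/5, 1/2, 3/5, 7/10, 1]
j=0 picked index 0: u0 ∈ [0, 1/5)
j=1 picked index 1: u0 ∈ [0, 3/10)
j=2 picked index 2: u0 ∈ [1/10, 1/5)
j=3 picked index 4: u0 ∈ [1/10, 2/5)
j=4 picked index 4: u0 ∈ [-1/10, 1/5)
intersection: [1/10, 1/5)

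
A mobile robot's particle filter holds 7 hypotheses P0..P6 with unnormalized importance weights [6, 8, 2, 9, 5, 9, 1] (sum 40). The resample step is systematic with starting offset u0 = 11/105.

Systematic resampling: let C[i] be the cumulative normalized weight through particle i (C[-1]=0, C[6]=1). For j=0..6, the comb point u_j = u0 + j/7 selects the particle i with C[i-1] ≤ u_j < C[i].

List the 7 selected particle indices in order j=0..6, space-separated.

0 1 2 3 4 5 5

C = [3/20, 7/20, 2/5, 5/8, 3/4, 39/40, 1]
j=0: u_0=11/105 ∈ [0, 3/20) → index 0
j=1: u_1=26/105 ∈ [3/20, 7/20) → index 1
j=2: u_2=41/105 ∈ [7/20, 2/5) → index 2
j=3: u_3=8/15 ∈ [2/5, 5/8) → index 3
j=4: u_4=71/105 ∈ [5/8, 3/4) → index 4
j=5: u_5=86/105 ∈ [3/4, 39/40) → index 5
j=6: u_6=101/105 ∈ [3/4, 39/40) → index 5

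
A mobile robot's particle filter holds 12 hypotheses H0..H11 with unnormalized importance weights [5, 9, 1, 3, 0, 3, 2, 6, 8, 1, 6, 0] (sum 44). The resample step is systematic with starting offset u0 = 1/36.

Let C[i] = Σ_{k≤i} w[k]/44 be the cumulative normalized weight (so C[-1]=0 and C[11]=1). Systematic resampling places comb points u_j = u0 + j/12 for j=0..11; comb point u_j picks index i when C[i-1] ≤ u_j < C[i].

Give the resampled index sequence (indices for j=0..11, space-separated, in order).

0 0 1 1 3 5 7 7 8 8 9 10

C = [5/44, 7/22, 15/44, 9/22, 9/22, 21/44, 23/44, 29/44, 37/44, 19/22, 1, 1]
j=0: u_0=1/36 ∈ [0, 5/44) → index 0
j=1: u_1=1/9 ∈ [0, 5/44) → index 0
j=2: u_2=7/36 ∈ [5/44, 7/22) → index 1
j=3: u_3=5/18 ∈ [5/44, 7/22) → index 1
j=4: u_4=13/36 ∈ [15/44, 9/22) → index 3
j=5: u_5=4/9 ∈ [9/22, 21/44) → index 5
j=6: u_6=19/36 ∈ [23/44, 29/44) → index 7
j=7: u_7=11/18 ∈ [23/44, 29/44) → index 7
j=8: u_8=25/36 ∈ [29/44, 37/44) → index 8
j=9: u_9=7/9 ∈ [29/44, 37/44) → index 8
j=10: u_10=31/36 ∈ [37/44, 19/22) → index 9
j=11: u_11=17/18 ∈ [19/22, 1) → index 10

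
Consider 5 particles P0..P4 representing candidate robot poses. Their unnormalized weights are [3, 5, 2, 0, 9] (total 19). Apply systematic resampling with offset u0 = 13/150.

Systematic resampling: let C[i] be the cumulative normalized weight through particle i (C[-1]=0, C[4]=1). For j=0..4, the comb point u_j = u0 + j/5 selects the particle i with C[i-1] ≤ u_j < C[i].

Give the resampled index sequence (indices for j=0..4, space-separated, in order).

C = [3/19, 8/19, 10/19, 10/19, 1]
j=0: u_0=13/150 ∈ [0, 3/19) → index 0
j=1: u_1=43/150 ∈ [3/19, 8/19) → index 1
j=2: u_2=73/150 ∈ [8/19, 10/19) → index 2
j=3: u_3=103/150 ∈ [10/19, 1) → index 4
j=4: u_4=133/150 ∈ [10/19, 1) → index 4

0 1 2 4 4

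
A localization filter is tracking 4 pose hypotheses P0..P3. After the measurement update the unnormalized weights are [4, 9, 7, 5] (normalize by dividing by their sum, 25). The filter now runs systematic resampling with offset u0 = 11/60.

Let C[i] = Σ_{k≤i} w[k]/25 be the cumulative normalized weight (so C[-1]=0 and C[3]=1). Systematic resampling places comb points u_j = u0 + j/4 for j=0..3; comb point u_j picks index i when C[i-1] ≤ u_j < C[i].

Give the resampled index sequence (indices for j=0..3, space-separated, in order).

C = [4/25, 13/25, 4/5, 1]
j=0: u_0=11/60 ∈ [4/25, 13/25) → index 1
j=1: u_1=13/30 ∈ [4/25, 13/25) → index 1
j=2: u_2=41/60 ∈ [13/25, 4/5) → index 2
j=3: u_3=14/15 ∈ [4/5, 1) → index 3

1 1 2 3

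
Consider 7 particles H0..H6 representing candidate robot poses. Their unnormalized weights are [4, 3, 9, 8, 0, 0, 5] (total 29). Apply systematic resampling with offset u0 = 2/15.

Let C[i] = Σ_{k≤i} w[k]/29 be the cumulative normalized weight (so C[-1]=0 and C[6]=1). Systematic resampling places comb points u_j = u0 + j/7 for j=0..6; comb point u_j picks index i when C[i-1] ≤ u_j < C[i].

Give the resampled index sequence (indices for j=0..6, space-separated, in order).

C = [4/29, 7/29, 16/29, 24/29, 24/29, 24/29, 1]
j=0: u_0=2/15 ∈ [0, 4/29) → index 0
j=1: u_1=29/105 ∈ [7/29, 16/29) → index 2
j=2: u_2=44/105 ∈ [7/29, 16/29) → index 2
j=3: u_3=59/105 ∈ [16/29, 24/29) → index 3
j=4: u_4=74/105 ∈ [16/29, 24/29) → index 3
j=5: u_5=89/105 ∈ [24/29, 1) → index 6
j=6: u_6=104/105 ∈ [24/29, 1) → index 6

0 2 2 3 3 6 6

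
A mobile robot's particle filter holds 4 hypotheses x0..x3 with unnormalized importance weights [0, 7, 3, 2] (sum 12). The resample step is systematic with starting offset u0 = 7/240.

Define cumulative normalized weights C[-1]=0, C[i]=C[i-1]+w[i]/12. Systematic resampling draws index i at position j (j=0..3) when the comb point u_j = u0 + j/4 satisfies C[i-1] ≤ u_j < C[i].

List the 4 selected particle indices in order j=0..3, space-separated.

1 1 1 2

C = [0, 7/12, 5/6, 1]
j=0: u_0=7/240 ∈ [0, 7/12) → index 1
j=1: u_1=67/240 ∈ [0, 7/12) → index 1
j=2: u_2=127/240 ∈ [0, 7/12) → index 1
j=3: u_3=187/240 ∈ [7/12, 5/6) → index 2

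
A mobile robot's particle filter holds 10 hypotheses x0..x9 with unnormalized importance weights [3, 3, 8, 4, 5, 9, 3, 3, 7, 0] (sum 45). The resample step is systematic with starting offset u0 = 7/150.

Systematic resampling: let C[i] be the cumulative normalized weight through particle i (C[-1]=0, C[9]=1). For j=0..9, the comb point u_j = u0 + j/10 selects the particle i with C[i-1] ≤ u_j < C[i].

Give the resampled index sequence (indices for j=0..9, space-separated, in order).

C = [1/15, 2/15, 14/45, 2/5, 23/45, 32/45, 7/9, 38/45, 1, 1]
j=0: u_0=7/150 ∈ [0, 1/15) → index 0
j=1: u_1=11/75 ∈ [2/15, 14/45) → index 2
j=2: u_2=37/150 ∈ [2/15, 14/45) → index 2
j=3: u_3=26/75 ∈ [14/45, 2/5) → index 3
j=4: u_4=67/150 ∈ [2/5, 23/45) → index 4
j=5: u_5=41/75 ∈ [23/45, 32/45) → index 5
j=6: u_6=97/150 ∈ [23/45, 32/45) → index 5
j=7: u_7=56/75 ∈ [32/45, 7/9) → index 6
j=8: u_8=127/150 ∈ [38/45, 1) → index 8
j=9: u_9=71/75 ∈ [38/45, 1) → index 8

0 2 2 3 4 5 5 6 8 8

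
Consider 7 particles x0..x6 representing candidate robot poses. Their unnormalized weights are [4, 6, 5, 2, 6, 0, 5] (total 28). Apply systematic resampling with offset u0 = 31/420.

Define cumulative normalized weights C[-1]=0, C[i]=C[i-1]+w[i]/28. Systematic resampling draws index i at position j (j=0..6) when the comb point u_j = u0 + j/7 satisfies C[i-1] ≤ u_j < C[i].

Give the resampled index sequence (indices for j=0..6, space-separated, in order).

0 1 2 2 4 4 6

C = [1/7, 5/14, 15/28, 17/28, 23/28, 23/28, 1]
j=0: u_0=31/420 ∈ [0, 1/7) → index 0
j=1: u_1=13/60 ∈ [1/7, 5/14) → index 1
j=2: u_2=151/420 ∈ [5/14, 15/28) → index 2
j=3: u_3=211/420 ∈ [5/14, 15/28) → index 2
j=4: u_4=271/420 ∈ [17/28, 23/28) → index 4
j=5: u_5=331/420 ∈ [17/28, 23/28) → index 4
j=6: u_6=391/420 ∈ [23/28, 1) → index 6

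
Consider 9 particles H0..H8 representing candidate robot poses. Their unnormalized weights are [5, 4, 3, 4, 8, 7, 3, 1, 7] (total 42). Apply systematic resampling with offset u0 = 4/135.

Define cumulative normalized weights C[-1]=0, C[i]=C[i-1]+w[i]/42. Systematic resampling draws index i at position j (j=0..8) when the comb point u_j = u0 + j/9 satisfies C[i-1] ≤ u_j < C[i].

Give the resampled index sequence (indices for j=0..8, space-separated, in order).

0 1 2 3 4 5 5 6 8

C = [5/42, 3/14, 2/7, 8/21, 4/7, 31/42, 17/21, 5/6, 1]
j=0: u_0=4/135 ∈ [0, 5/42) → index 0
j=1: u_1=19/135 ∈ [5/42, 3/14) → index 1
j=2: u_2=34/135 ∈ [3/14, 2/7) → index 2
j=3: u_3=49/135 ∈ [2/7, 8/21) → index 3
j=4: u_4=64/135 ∈ [8/21, 4/7) → index 4
j=5: u_5=79/135 ∈ [4/7, 31/42) → index 5
j=6: u_6=94/135 ∈ [4/7, 31/42) → index 5
j=7: u_7=109/135 ∈ [31/42, 17/21) → index 6
j=8: u_8=124/135 ∈ [5/6, 1) → index 8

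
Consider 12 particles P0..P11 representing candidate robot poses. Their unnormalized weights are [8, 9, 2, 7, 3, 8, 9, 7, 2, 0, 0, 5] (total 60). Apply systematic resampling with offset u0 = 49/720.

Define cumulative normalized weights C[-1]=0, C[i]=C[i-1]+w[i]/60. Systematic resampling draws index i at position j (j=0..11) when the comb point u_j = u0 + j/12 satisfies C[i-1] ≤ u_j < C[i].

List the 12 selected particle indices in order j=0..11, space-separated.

0 1 1 3 3 5 5 6 6 7 8 11

C = [2/15, 17/60, 19/60, 13/30, 29/60, 37/60, 23/30, 53/60, 11/12, 11/12, 11/12, 1]
j=0: u_0=49/720 ∈ [0, 2/15) → index 0
j=1: u_1=109/720 ∈ [2/15, 17/60) → index 1
j=2: u_2=169/720 ∈ [2/15, 17/60) → index 1
j=3: u_3=229/720 ∈ [19/60, 13/30) → index 3
j=4: u_4=289/720 ∈ [19/60, 13/30) → index 3
j=5: u_5=349/720 ∈ [29/60, 37/60) → index 5
j=6: u_6=409/720 ∈ [29/60, 37/60) → index 5
j=7: u_7=469/720 ∈ [37/60, 23/30) → index 6
j=8: u_8=529/720 ∈ [37/60, 23/30) → index 6
j=9: u_9=589/720 ∈ [23/30, 53/60) → index 7
j=10: u_10=649/720 ∈ [53/60, 11/12) → index 8
j=11: u_11=709/720 ∈ [11/12, 1) → index 11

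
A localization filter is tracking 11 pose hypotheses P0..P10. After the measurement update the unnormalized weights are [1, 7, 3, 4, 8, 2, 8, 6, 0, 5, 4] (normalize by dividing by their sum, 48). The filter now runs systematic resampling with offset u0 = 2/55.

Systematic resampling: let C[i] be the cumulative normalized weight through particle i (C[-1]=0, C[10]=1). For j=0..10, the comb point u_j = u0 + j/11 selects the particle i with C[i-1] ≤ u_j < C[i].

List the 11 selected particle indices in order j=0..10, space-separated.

C = [1/48, 1/6, 11/48, 5/16, 23/48, 25/48, 11/16, 13/16, 13/16, 11/12, 1]
j=0: u_0=2/55 ∈ [1/48, 1/6) → index 1
j=1: u_1=7/55 ∈ [1/48, 1/6) → index 1
j=2: u_2=12/55 ∈ [1/6, 11/48) → index 2
j=3: u_3=17/55 ∈ [11/48, 5/16) → index 3
j=4: u_4=2/5 ∈ [5/16, 23/48) → index 4
j=5: u_5=27/55 ∈ [23/48, 25/48) → index 5
j=6: u_6=32/55 ∈ [25/48, 11/16) → index 6
j=7: u_7=37/55 ∈ [25/48, 11/16) → index 6
j=8: u_8=42/55 ∈ [11/16, 13/16) → index 7
j=9: u_9=47/55 ∈ [13/16, 11/12) → index 9
j=10: u_10=52/55 ∈ [11/12, 1) → index 10

1 1 2 3 4 5 6 6 7 9 10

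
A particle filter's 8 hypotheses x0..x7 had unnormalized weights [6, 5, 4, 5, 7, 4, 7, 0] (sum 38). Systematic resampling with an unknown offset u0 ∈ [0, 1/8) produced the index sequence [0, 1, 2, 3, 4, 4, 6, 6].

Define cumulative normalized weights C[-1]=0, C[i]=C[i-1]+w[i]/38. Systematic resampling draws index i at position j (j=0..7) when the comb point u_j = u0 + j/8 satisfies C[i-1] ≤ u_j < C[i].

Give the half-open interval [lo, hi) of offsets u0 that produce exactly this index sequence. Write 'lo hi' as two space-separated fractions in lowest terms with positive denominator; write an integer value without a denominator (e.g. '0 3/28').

5/76 13/152

C = [3/19, 11/38, 15/38, 10/19, 27/38, 31/38, 1, 1]
j=0 picked index 0: u0 ∈ [0, 3/19)
j=1 picked index 1: u0 ∈ [5/152, 25/152)
j=2 picked index 2: u0 ∈ [3/76, 11/76)
j=3 picked index 3: u0 ∈ [3/152, 23/152)
j=4 picked index 4: u0 ∈ [1/38, 4/19)
j=5 picked index 4: u0 ∈ [-15/152, 13/152)
j=6 picked index 6: u0 ∈ [5/76, 1/4)
j=7 picked index 6: u0 ∈ [-9/152, 1/8)
intersection: [5/76, 13/152)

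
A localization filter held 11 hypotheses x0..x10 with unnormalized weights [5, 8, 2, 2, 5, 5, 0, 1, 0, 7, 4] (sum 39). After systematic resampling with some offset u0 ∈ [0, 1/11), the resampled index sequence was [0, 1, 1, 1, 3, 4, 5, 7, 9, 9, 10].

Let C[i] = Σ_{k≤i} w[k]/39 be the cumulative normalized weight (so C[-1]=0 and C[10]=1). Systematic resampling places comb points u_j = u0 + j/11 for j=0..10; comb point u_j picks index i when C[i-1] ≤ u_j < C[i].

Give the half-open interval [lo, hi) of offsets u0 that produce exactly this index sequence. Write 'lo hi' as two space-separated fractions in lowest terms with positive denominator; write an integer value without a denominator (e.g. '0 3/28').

C = [5/39, 1/3, 5/13, 17/39, 22/39, 9/13, 9/13, 28/39, 28/39, 35/39, 1]
j=0 picked index 0: u0 ∈ [0, 5/39)
j=1 picked index 1: u0 ∈ [16/429, 8/33)
j=2 picked index 1: u0 ∈ [-23/429, 5/33)
j=3 picked index 1: u0 ∈ [-62/429, 2/33)
j=4 picked index 3: u0 ∈ [3/143, 31/429)
j=5 picked index 4: u0 ∈ [-8/429, 47/429)
j=6 picked index 5: u0 ∈ [8/429, 21/143)
j=7 picked index 7: u0 ∈ [8/143, 35/429)
j=8 picked index 9: u0 ∈ [-4/429, 73/429)
j=9 picked index 9: u0 ∈ [-43/429, 34/429)
j=10 picked index 10: u0 ∈ [-5/429, 1/11)
intersection: [8/143, 2/33)

8/143 2/33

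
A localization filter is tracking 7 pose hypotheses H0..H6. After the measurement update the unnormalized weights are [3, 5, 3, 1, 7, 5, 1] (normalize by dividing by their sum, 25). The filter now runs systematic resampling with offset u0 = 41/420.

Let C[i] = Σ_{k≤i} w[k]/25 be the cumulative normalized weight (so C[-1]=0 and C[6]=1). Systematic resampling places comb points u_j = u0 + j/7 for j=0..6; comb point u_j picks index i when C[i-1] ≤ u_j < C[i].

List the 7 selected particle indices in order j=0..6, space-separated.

C = [3/25, 8/25, 11/25, 12/25, 19/25, 24/25, 1]
j=0: u_0=41/420 ∈ [0, 3/25) → index 0
j=1: u_1=101/420 ∈ [3/25, 8/25) → index 1
j=2: u_2=23/60 ∈ [8/25, 11/25) → index 2
j=3: u_3=221/420 ∈ [12/25, 19/25) → index 4
j=4: u_4=281/420 ∈ [12/25, 19/25) → index 4
j=5: u_5=341/420 ∈ [19/25, 24/25) → index 5
j=6: u_6=401/420 ∈ [19/25, 24/25) → index 5

0 1 2 4 4 5 5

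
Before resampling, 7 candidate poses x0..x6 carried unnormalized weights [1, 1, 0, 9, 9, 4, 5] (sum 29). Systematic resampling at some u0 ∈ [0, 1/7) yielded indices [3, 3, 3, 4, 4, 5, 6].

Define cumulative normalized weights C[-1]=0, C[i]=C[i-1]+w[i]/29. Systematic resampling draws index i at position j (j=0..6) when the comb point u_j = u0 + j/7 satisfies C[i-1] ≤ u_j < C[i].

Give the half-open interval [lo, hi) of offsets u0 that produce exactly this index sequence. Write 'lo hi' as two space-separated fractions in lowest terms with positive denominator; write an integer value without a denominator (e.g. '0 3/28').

2/29 19/203

C = [1/29, 2/29, 2/29, 11/29, 20/29, 24/29, 1]
j=0 picked index 3: u0 ∈ [2/29, 11/29)
j=1 picked index 3: u0 ∈ [-15/203, 48/203)
j=2 picked index 3: u0 ∈ [-44/203, 19/203)
j=3 picked index 4: u0 ∈ [-10/203, 53/203)
j=4 picked index 4: u0 ∈ [-39/203, 24/203)
j=5 picked index 5: u0 ∈ [-5/203, 23/203)
j=6 picked index 6: u0 ∈ [-6/203, 1/7)
intersection: [2/29, 19/203)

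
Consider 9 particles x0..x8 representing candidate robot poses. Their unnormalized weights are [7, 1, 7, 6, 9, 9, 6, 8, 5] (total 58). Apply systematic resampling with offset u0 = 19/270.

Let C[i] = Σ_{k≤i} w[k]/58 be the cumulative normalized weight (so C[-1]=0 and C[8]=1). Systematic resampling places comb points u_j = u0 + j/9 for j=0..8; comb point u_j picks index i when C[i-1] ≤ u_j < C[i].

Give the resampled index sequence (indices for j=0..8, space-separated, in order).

0 2 3 4 4 5 6 7 8

C = [7/58, 4/29, 15/58, 21/58, 15/29, 39/58, 45/58, 53/58, 1]
j=0: u_0=19/270 ∈ [0, 7/58) → index 0
j=1: u_1=49/270 ∈ [4/29, 15/58) → index 2
j=2: u_2=79/270 ∈ [15/58, 21/58) → index 3
j=3: u_3=109/270 ∈ [21/58, 15/29) → index 4
j=4: u_4=139/270 ∈ [21/58, 15/29) → index 4
j=5: u_5=169/270 ∈ [15/29, 39/58) → index 5
j=6: u_6=199/270 ∈ [39/58, 45/58) → index 6
j=7: u_7=229/270 ∈ [45/58, 53/58) → index 7
j=8: u_8=259/270 ∈ [53/58, 1) → index 8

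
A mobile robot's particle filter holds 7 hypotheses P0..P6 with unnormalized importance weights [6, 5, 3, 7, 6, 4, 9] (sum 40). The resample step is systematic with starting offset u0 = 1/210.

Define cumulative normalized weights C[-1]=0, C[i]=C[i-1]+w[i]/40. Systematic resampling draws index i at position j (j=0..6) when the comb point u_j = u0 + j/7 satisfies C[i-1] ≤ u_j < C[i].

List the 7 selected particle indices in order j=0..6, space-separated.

C = [3/20, 11/40, 7/20, 21/40, 27/40, 31/40, 1]
j=0: u_0=1/210 ∈ [0, 3/20) → index 0
j=1: u_1=31/210 ∈ [0, 3/20) → index 0
j=2: u_2=61/210 ∈ [11/40, 7/20) → index 2
j=3: u_3=13/30 ∈ [7/20, 21/40) → index 3
j=4: u_4=121/210 ∈ [21/40, 27/40) → index 4
j=5: u_5=151/210 ∈ [27/40, 31/40) → index 5
j=6: u_6=181/210 ∈ [31/40, 1) → index 6

0 0 2 3 4 5 6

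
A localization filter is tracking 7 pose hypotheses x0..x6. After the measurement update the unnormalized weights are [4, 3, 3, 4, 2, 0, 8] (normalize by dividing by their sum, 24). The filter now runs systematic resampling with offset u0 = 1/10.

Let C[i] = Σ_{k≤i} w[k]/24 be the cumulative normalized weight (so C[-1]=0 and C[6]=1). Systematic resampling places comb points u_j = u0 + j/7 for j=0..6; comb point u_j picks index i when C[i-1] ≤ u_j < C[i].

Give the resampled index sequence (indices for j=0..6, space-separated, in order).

C = [1/6, 7/24, 5/12, 7/12, 2/3, 2/3, 1]
j=0: u_0=1/10 ∈ [0, 1/6) → index 0
j=1: u_1=17/70 ∈ [1/6, 7/24) → index 1
j=2: u_2=27/70 ∈ [7/24, 5/12) → index 2
j=3: u_3=37/70 ∈ [5/12, 7/12) → index 3
j=4: u_4=47/70 ∈ [2/3, 1) → index 6
j=5: u_5=57/70 ∈ [2/3, 1) → index 6
j=6: u_6=67/70 ∈ [2/3, 1) → index 6

0 1 2 3 6 6 6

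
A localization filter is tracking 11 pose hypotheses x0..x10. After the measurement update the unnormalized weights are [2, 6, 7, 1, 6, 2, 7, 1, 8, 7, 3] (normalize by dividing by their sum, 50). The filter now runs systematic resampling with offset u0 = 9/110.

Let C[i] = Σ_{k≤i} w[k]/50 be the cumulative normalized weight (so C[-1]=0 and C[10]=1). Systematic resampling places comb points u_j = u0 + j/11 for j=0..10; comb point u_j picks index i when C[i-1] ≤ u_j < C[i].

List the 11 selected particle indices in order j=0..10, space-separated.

1 2 2 4 5 6 7 8 9 9 10

C = [1/25, 4/25, 3/10, 8/25, 11/25, 12/25, 31/50, 16/25, 4/5, 47/50, 1]
j=0: u_0=9/110 ∈ [1/25, 4/25) → index 1
j=1: u_1=19/110 ∈ [4/25, 3/10) → index 2
j=2: u_2=29/110 ∈ [4/25, 3/10) → index 2
j=3: u_3=39/110 ∈ [8/25, 11/25) → index 4
j=4: u_4=49/110 ∈ [11/25, 12/25) → index 5
j=5: u_5=59/110 ∈ [12/25, 31/50) → index 6
j=6: u_6=69/110 ∈ [31/50, 16/25) → index 7
j=7: u_7=79/110 ∈ [16/25, 4/5) → index 8
j=8: u_8=89/110 ∈ [4/5, 47/50) → index 9
j=9: u_9=9/10 ∈ [4/5, 47/50) → index 9
j=10: u_10=109/110 ∈ [47/50, 1) → index 10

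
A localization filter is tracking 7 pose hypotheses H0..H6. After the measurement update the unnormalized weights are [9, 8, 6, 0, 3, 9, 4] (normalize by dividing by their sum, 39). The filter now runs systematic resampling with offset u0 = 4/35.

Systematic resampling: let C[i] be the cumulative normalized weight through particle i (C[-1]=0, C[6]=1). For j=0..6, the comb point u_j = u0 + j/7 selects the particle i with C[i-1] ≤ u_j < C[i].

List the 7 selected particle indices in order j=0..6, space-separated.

C = [3/13, 17/39, 23/39, 23/39, 2/3, 35/39, 1]
j=0: u_0=4/35 ∈ [0, 3/13) → index 0
j=1: u_1=9/35 ∈ [3/13, 17/39) → index 1
j=2: u_2=2/5 ∈ [3/13, 17/39) → index 1
j=3: u_3=19/35 ∈ [17/39, 23/39) → index 2
j=4: u_4=24/35 ∈ [2/3, 35/39) → index 5
j=5: u_5=29/35 ∈ [2/3, 35/39) → index 5
j=6: u_6=34/35 ∈ [35/39, 1) → index 6

0 1 1 2 5 5 6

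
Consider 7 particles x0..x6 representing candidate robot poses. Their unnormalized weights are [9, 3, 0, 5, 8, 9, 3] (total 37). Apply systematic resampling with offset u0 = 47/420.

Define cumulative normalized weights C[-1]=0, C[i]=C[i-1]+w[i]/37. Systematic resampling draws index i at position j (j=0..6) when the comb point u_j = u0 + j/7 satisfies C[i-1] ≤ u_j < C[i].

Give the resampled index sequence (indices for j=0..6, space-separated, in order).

0 1 3 4 5 5 6

C = [9/37, 12/37, 12/37, 17/37, 25/37, 34/37, 1]
j=0: u_0=47/420 ∈ [0, 9/37) → index 0
j=1: u_1=107/420 ∈ [9/37, 12/37) → index 1
j=2: u_2=167/420 ∈ [12/37, 17/37) → index 3
j=3: u_3=227/420 ∈ [17/37, 25/37) → index 4
j=4: u_4=41/60 ∈ [25/37, 34/37) → index 5
j=5: u_5=347/420 ∈ [25/37, 34/37) → index 5
j=6: u_6=407/420 ∈ [34/37, 1) → index 6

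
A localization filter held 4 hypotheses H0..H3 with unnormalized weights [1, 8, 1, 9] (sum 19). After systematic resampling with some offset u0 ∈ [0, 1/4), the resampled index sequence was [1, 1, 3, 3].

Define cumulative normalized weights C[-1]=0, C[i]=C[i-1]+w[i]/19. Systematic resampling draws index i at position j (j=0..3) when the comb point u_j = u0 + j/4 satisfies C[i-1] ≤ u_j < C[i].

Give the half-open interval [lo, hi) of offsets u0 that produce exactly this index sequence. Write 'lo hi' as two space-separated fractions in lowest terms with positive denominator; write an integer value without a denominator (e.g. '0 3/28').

1/19 17/76

C = [1/19, 9/19, 10/19, 1]
j=0 picked index 1: u0 ∈ [1/19, 9/19)
j=1 picked index 1: u0 ∈ [-15/76, 17/76)
j=2 picked index 3: u0 ∈ [1/38, 1/2)
j=3 picked index 3: u0 ∈ [-17/76, 1/4)
intersection: [1/19, 17/76)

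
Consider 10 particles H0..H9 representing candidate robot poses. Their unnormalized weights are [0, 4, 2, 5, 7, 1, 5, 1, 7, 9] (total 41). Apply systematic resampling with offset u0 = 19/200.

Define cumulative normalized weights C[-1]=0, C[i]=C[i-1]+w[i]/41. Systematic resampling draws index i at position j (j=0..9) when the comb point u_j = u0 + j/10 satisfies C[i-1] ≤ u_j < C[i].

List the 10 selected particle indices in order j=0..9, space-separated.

C = [0, 4/41, 6/41, 11/41, 18/41, 19/41, 24/41, 25/41, 32/41, 1]
j=0: u_0=19/200 ∈ [0, 4/41) → index 1
j=1: u_1=39/200 ∈ [6/41, 11/41) → index 3
j=2: u_2=59/200 ∈ [11/41, 18/41) → index 4
j=3: u_3=79/200 ∈ [11/41, 18/41) → index 4
j=4: u_4=99/200 ∈ [19/41, 24/41) → index 6
j=5: u_5=119/200 ∈ [24/41, 25/41) → index 7
j=6: u_6=139/200 ∈ [25/41, 32/41) → index 8
j=7: u_7=159/200 ∈ [32/41, 1) → index 9
j=8: u_8=179/200 ∈ [32/41, 1) → index 9
j=9: u_9=199/200 ∈ [32/41, 1) → index 9

1 3 4 4 6 7 8 9 9 9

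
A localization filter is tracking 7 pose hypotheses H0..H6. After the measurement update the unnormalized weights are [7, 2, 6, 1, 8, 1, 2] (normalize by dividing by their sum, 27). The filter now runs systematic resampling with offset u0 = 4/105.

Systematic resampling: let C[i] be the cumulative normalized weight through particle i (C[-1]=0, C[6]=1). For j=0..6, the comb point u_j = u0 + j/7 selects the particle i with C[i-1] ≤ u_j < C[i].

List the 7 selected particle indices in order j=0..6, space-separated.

C = [7/27, 1/3, 5/9, 16/27, 8/9, 25/27, 1]
j=0: u_0=4/105 ∈ [0, 7/27) → index 0
j=1: u_1=19/105 ∈ [0, 7/27) → index 0
j=2: u_2=34/105 ∈ [7/27, 1/3) → index 1
j=3: u_3=7/15 ∈ [1/3, 5/9) → index 2
j=4: u_4=64/105 ∈ [16/27, 8/9) → index 4
j=5: u_5=79/105 ∈ [16/27, 8/9) → index 4
j=6: u_6=94/105 ∈ [8/9, 25/27) → index 5

0 0 1 2 4 4 5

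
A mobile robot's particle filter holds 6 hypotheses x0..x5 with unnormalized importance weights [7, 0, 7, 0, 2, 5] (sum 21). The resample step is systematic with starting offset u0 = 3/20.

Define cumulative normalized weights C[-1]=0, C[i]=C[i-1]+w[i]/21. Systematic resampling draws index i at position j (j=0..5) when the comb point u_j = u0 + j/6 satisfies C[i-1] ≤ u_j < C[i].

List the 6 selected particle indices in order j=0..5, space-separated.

C = [1/3, 1/3, 2/3, 2/3, 16/21, 1]
j=0: u_0=3/20 ∈ [0, 1/3) → index 0
j=1: u_1=19/60 ∈ [0, 1/3) → index 0
j=2: u_2=29/60 ∈ [1/3, 2/3) → index 2
j=3: u_3=13/20 ∈ [1/3, 2/3) → index 2
j=4: u_4=49/60 ∈ [16/21, 1) → index 5
j=5: u_5=59/60 ∈ [16/21, 1) → index 5

0 0 2 2 5 5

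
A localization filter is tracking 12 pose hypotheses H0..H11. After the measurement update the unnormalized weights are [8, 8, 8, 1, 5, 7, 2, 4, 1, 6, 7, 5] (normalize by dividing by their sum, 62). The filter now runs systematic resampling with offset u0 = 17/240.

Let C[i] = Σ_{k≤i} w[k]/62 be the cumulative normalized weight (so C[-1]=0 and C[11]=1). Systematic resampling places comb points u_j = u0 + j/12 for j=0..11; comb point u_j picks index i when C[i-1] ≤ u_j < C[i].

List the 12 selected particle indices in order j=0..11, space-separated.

0 1 1 2 4 5 5 7 9 10 10 11

C = [4/31, 8/31, 12/31, 25/62, 15/31, 37/62, 39/62, 43/62, 22/31, 25/31, 57/62, 1]
j=0: u_0=17/240 ∈ [0, 4/31) → index 0
j=1: u_1=37/240 ∈ [4/31, 8/31) → index 1
j=2: u_2=19/80 ∈ [4/31, 8/31) → index 1
j=3: u_3=77/240 ∈ [8/31, 12/31) → index 2
j=4: u_4=97/240 ∈ [25/62, 15/31) → index 4
j=5: u_5=39/80 ∈ [15/31, 37/62) → index 5
j=6: u_6=137/240 ∈ [15/31, 37/62) → index 5
j=7: u_7=157/240 ∈ [39/62, 43/62) → index 7
j=8: u_8=59/80 ∈ [22/31, 25/31) → index 9
j=9: u_9=197/240 ∈ [25/31, 57/62) → index 10
j=10: u_10=217/240 ∈ [25/31, 57/62) → index 10
j=11: u_11=79/80 ∈ [57/62, 1) → index 11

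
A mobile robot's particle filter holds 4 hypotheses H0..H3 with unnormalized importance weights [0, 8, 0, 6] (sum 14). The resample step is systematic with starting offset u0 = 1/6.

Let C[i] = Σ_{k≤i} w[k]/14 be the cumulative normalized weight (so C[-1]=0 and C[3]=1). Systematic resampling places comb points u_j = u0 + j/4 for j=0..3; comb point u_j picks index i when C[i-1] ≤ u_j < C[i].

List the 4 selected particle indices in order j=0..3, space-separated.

C = [0, 4/7, 4/7, 1]
j=0: u_0=1/6 ∈ [0, 4/7) → index 1
j=1: u_1=5/12 ∈ [0, 4/7) → index 1
j=2: u_2=2/3 ∈ [4/7, 1) → index 3
j=3: u_3=11/12 ∈ [4/7, 1) → index 3

1 1 3 3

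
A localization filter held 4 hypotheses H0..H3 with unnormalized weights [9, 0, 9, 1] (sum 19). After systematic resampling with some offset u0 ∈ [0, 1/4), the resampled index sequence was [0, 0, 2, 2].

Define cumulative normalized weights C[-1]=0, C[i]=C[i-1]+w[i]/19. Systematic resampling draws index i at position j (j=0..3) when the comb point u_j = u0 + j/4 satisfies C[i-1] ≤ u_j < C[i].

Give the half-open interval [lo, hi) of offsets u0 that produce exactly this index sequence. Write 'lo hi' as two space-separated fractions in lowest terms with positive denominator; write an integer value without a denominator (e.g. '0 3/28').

C = [9/19, 9/19, 18/19, 1]
j=0 picked index 0: u0 ∈ [0, 9/19)
j=1 picked index 0: u0 ∈ [-1/4, 17/76)
j=2 picked index 2: u0 ∈ [-1/38, 17/38)
j=3 picked index 2: u0 ∈ [-21/76, 15/76)
intersection: [0, 15/76)

0 15/76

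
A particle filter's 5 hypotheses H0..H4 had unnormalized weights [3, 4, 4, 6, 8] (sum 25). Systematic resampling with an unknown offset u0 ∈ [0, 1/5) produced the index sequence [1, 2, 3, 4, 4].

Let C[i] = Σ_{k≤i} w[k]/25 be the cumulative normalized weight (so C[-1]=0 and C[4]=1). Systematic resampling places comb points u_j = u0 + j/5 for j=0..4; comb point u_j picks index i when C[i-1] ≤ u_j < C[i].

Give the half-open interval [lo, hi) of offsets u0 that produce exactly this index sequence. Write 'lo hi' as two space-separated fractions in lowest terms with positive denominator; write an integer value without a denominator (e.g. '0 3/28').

C = [3/25, 7/25, 11/25, 17/25, 1]
j=0 picked index 1: u0 ∈ [3/25, 7/25)
j=1 picked index 2: u0 ∈ [2/25, 6/25)
j=2 picked index 3: u0 ∈ [1/25, 7/25)
j=3 picked index 4: u0 ∈ [2/25, 2/5)
j=4 picked index 4: u0 ∈ [-3/25, 1/5)
intersection: [3/25, 1/5)

3/25 1/5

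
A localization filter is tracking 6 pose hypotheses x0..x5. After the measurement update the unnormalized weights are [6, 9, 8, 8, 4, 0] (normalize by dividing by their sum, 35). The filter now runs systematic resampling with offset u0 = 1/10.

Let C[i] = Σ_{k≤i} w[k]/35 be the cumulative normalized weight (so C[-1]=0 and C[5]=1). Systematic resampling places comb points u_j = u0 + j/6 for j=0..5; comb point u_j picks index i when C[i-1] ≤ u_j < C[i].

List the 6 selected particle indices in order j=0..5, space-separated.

0 1 2 2 3 4

C = [6/35, 3/7, 23/35, 31/35, 1, 1]
j=0: u_0=1/10 ∈ [0, 6/35) → index 0
j=1: u_1=4/15 ∈ [6/35, 3/7) → index 1
j=2: u_2=13/30 ∈ [3/7, 23/35) → index 2
j=3: u_3=3/5 ∈ [3/7, 23/35) → index 2
j=4: u_4=23/30 ∈ [23/35, 31/35) → index 3
j=5: u_5=14/15 ∈ [31/35, 1) → index 4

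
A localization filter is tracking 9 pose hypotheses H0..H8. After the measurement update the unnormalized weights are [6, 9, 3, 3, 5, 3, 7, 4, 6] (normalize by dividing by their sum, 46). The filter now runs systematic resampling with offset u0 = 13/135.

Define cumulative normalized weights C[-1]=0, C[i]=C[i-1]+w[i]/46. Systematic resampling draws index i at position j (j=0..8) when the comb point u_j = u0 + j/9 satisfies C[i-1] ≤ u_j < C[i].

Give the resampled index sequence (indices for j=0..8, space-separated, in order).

0 1 1 3 4 6 6 8 8

C = [3/23, 15/46, 9/23, 21/46, 13/23, 29/46, 18/23, 20/23, 1]
j=0: u_0=13/135 ∈ [0, 3/23) → index 0
j=1: u_1=28/135 ∈ [3/23, 15/46) → index 1
j=2: u_2=43/135 ∈ [3/23, 15/46) → index 1
j=3: u_3=58/135 ∈ [9/23, 21/46) → index 3
j=4: u_4=73/135 ∈ [21/46, 13/23) → index 4
j=5: u_5=88/135 ∈ [29/46, 18/23) → index 6
j=6: u_6=103/135 ∈ [29/46, 18/23) → index 6
j=7: u_7=118/135 ∈ [20/23, 1) → index 8
j=8: u_8=133/135 ∈ [20/23, 1) → index 8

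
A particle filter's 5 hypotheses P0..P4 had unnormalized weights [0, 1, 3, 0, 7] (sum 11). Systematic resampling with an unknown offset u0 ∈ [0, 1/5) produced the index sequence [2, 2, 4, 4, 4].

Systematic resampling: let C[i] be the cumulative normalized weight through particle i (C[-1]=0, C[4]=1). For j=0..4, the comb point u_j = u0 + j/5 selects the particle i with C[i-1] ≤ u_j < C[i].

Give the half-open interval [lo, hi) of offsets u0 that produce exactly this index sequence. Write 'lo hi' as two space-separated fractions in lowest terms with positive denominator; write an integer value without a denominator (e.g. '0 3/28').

C = [0, 1/11, 4/11, 4/11, 1]
j=0 picked index 2: u0 ∈ [1/11, 4/11)
j=1 picked index 2: u0 ∈ [-6/55, 9/55)
j=2 picked index 4: u0 ∈ [-2/55, 3/5)
j=3 picked index 4: u0 ∈ [-13/55, 2/5)
j=4 picked index 4: u0 ∈ [-24/55, 1/5)
intersection: [1/11, 9/55)

1/11 9/55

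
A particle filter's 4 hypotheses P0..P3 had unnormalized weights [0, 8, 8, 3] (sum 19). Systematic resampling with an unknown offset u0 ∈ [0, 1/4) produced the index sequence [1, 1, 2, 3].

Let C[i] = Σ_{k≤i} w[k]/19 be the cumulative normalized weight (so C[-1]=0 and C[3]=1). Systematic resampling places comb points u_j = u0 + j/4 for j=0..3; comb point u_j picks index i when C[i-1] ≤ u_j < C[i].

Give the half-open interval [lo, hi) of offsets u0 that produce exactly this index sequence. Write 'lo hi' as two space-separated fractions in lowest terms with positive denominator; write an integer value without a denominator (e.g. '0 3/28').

7/76 13/76

C = [0, 8/19, 16/19, 1]
j=0 picked index 1: u0 ∈ [0, 8/19)
j=1 picked index 1: u0 ∈ [-1/4, 13/76)
j=2 picked index 2: u0 ∈ [-3/38, 13/38)
j=3 picked index 3: u0 ∈ [7/76, 1/4)
intersection: [7/76, 13/76)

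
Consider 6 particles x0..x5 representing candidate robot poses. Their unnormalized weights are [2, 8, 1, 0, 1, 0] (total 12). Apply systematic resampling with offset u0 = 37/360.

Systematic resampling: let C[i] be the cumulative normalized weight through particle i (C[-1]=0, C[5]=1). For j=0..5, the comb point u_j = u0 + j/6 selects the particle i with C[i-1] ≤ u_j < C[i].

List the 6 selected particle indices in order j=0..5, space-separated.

C = [1/6, 5/6, 11/12, 11/12, 1, 1]
j=0: u_0=37/360 ∈ [0, 1/6) → index 0
j=1: u_1=97/360 ∈ [1/6, 5/6) → index 1
j=2: u_2=157/360 ∈ [1/6, 5/6) → index 1
j=3: u_3=217/360 ∈ [1/6, 5/6) → index 1
j=4: u_4=277/360 ∈ [1/6, 5/6) → index 1
j=5: u_5=337/360 ∈ [11/12, 1) → index 4

0 1 1 1 1 4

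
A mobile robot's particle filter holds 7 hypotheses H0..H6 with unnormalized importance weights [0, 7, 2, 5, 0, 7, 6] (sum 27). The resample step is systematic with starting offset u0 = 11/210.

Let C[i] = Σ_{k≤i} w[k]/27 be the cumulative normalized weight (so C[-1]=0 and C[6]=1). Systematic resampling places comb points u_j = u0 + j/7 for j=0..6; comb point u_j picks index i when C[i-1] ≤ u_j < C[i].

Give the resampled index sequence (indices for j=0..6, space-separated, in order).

C = [0, 7/27, 1/3, 14/27, 14/27, 7/9, 1]
j=0: u_0=11/210 ∈ [0, 7/27) → index 1
j=1: u_1=41/210 ∈ [0, 7/27) → index 1
j=2: u_2=71/210 ∈ [1/3, 14/27) → index 3
j=3: u_3=101/210 ∈ [1/3, 14/27) → index 3
j=4: u_4=131/210 ∈ [14/27, 7/9) → index 5
j=5: u_5=23/30 ∈ [14/27, 7/9) → index 5
j=6: u_6=191/210 ∈ [7/9, 1) → index 6

1 1 3 3 5 5 6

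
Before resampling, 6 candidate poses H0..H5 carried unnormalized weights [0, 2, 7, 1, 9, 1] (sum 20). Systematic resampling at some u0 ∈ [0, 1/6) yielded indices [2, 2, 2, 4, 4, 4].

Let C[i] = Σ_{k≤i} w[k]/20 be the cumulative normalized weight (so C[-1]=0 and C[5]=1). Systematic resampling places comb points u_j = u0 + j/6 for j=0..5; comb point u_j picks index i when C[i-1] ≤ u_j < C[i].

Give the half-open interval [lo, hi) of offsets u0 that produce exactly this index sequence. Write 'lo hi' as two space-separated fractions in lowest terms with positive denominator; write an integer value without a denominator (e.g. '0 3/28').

C = [0, 1/10, 9/20, 1/2, 19/20, 1]
j=0 picked index 2: u0 ∈ [1/10, 9/20)
j=1 picked index 2: u0 ∈ [-1/15, 17/60)
j=2 picked index 2: u0 ∈ [-7/30, 7/60)
j=3 picked index 4: u0 ∈ [0, 9/20)
j=4 picked index 4: u0 ∈ [-1/6, 17/60)
j=5 picked index 4: u0 ∈ [-1/3, 7/60)
intersection: [1/10, 7/60)

1/10 7/60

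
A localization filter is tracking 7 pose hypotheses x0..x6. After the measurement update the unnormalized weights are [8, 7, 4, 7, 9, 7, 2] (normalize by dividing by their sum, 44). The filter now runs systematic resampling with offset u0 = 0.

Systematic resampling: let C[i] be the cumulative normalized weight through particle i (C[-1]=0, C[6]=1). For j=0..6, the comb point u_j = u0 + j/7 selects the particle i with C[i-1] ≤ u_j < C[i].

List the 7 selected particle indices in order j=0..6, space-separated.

C = [2/11, 15/44, 19/44, 13/22, 35/44, 21/22, 1]
j=0: u_0=0 ∈ [0, 2/11) → index 0
j=1: u_1=1/7 ∈ [0, 2/11) → index 0
j=2: u_2=2/7 ∈ [2/11, 15/44) → index 1
j=3: u_3=3/7 ∈ [15/44, 19/44) → index 2
j=4: u_4=4/7 ∈ [19/44, 13/22) → index 3
j=5: u_5=5/7 ∈ [13/22, 35/44) → index 4
j=6: u_6=6/7 ∈ [35/44, 21/22) → index 5

0 0 1 2 3 4 5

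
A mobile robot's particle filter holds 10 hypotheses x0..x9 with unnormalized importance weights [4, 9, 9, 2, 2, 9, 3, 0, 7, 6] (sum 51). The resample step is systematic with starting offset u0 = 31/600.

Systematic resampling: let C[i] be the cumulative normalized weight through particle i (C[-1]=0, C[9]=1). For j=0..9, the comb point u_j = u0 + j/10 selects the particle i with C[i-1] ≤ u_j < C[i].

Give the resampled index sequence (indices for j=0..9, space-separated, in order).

0 1 1 2 3 5 5 8 8 9

C = [4/51, 13/51, 22/51, 8/17, 26/51, 35/51, 38/51, 38/51, 15/17, 1]
j=0: u_0=31/600 ∈ [0, 4/51) → index 0
j=1: u_1=91/600 ∈ [4/51, 13/51) → index 1
j=2: u_2=151/600 ∈ [4/51, 13/51) → index 1
j=3: u_3=211/600 ∈ [13/51, 22/51) → index 2
j=4: u_4=271/600 ∈ [22/51, 8/17) → index 3
j=5: u_5=331/600 ∈ [26/51, 35/51) → index 5
j=6: u_6=391/600 ∈ [26/51, 35/51) → index 5
j=7: u_7=451/600 ∈ [38/51, 15/17) → index 8
j=8: u_8=511/600 ∈ [38/51, 15/17) → index 8
j=9: u_9=571/600 ∈ [15/17, 1) → index 9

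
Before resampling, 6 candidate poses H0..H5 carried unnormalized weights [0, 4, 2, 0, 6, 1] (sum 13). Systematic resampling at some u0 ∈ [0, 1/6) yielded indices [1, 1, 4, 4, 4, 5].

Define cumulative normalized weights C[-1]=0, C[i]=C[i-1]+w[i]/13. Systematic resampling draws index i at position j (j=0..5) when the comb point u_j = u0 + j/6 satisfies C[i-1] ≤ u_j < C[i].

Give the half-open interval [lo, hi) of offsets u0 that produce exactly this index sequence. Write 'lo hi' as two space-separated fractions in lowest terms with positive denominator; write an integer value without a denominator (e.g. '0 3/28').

5/39 11/78

C = [0, 4/13, 6/13, 6/13, 12/13, 1]
j=0 picked index 1: u0 ∈ [0, 4/13)
j=1 picked index 1: u0 ∈ [-1/6, 11/78)
j=2 picked index 4: u0 ∈ [5/39, 23/39)
j=3 picked index 4: u0 ∈ [-1/26, 11/26)
j=4 picked index 4: u0 ∈ [-8/39, 10/39)
j=5 picked index 5: u0 ∈ [7/78, 1/6)
intersection: [5/39, 11/78)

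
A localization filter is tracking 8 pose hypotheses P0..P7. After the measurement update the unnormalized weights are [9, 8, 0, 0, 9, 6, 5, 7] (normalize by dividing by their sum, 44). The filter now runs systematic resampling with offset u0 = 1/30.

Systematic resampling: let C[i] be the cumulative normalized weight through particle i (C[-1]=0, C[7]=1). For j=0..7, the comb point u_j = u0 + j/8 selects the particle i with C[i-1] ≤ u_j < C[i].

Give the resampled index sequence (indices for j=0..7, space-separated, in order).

0 0 1 4 4 5 6 7

C = [9/44, 17/44, 17/44, 17/44, 13/22, 8/11, 37/44, 1]
j=0: u_0=1/30 ∈ [0, 9/44) → index 0
j=1: u_1=19/120 ∈ [0, 9/44) → index 0
j=2: u_2=17/60 ∈ [9/44, 17/44) → index 1
j=3: u_3=49/120 ∈ [17/44, 13/22) → index 4
j=4: u_4=8/15 ∈ [17/44, 13/22) → index 4
j=5: u_5=79/120 ∈ [13/22, 8/11) → index 5
j=6: u_6=47/60 ∈ [8/11, 37/44) → index 6
j=7: u_7=109/120 ∈ [37/44, 1) → index 7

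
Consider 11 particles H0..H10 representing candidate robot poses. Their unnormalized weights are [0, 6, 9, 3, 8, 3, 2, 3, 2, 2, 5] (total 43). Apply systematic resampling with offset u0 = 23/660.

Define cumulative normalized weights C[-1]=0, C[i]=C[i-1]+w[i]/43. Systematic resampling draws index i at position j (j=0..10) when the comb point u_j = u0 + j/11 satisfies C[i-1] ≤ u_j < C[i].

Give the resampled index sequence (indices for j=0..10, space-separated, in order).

1 1 2 2 3 4 4 5 7 9 10

C = [0, 6/43, 15/43, 18/43, 26/43, 29/43, 31/43, 34/43, 36/43, 38/43, 1]
j=0: u_0=23/660 ∈ [0, 6/43) → index 1
j=1: u_1=83/660 ∈ [0, 6/43) → index 1
j=2: u_2=13/60 ∈ [6/43, 15/43) → index 2
j=3: u_3=203/660 ∈ [6/43, 15/43) → index 2
j=4: u_4=263/660 ∈ [15/43, 18/43) → index 3
j=5: u_5=323/660 ∈ [18/43, 26/43) → index 4
j=6: u_6=383/660 ∈ [18/43, 26/43) → index 4
j=7: u_7=443/660 ∈ [26/43, 29/43) → index 5
j=8: u_8=503/660 ∈ [31/43, 34/43) → index 7
j=9: u_9=563/660 ∈ [36/43, 38/43) → index 9
j=10: u_10=623/660 ∈ [38/43, 1) → index 10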